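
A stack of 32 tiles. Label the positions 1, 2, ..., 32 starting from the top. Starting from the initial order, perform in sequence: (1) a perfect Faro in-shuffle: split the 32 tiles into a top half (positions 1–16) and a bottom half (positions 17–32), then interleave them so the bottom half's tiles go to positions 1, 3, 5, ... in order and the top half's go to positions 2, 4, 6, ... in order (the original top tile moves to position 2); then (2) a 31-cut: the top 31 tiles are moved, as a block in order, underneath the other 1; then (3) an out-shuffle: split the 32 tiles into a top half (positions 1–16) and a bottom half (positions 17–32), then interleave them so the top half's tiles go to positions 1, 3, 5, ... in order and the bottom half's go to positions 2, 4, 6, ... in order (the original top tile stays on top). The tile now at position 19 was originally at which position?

Undo the operations in reverse order, starting from position 19:
  undo op 3 (out-shuffle, from top half): 19 ← 10
  undo op 2 (cut 31): 10 ← 9
  undo op 1 (in-shuffle, from bottom half): 9 ← 21
So the tile at position 19 came from original position 21.

21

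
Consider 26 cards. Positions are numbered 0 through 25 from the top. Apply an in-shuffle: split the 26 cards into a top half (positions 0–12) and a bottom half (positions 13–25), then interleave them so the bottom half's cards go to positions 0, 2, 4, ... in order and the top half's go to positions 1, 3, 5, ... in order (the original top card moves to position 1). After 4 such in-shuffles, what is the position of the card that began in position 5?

14

Track the card's position through each in-shuffle:
5 → 11 → 23 → 20 → 14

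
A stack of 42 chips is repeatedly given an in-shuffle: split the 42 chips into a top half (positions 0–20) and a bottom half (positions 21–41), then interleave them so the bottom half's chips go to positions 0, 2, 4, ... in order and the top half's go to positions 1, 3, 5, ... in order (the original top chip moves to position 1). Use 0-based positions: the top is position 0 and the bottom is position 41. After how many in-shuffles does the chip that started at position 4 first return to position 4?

14

Follow position 4 under repeated in-shuffles:
4 → 9 → 19 → 39 → 36 → 30 → 18 → 37 → 32 → 22 → 2 → 5 → 11 → 23 → 4
It first returns after 14 in-shuffles.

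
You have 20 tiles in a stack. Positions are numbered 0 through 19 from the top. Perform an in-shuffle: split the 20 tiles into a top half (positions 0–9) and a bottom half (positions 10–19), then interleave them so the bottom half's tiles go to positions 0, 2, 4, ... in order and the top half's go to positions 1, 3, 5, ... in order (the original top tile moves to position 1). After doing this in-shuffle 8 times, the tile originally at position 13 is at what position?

13

Track the tile's position through each in-shuffle:
13 → 6 → 13 → 6 → 13 → 6 → 13 → 6 → 13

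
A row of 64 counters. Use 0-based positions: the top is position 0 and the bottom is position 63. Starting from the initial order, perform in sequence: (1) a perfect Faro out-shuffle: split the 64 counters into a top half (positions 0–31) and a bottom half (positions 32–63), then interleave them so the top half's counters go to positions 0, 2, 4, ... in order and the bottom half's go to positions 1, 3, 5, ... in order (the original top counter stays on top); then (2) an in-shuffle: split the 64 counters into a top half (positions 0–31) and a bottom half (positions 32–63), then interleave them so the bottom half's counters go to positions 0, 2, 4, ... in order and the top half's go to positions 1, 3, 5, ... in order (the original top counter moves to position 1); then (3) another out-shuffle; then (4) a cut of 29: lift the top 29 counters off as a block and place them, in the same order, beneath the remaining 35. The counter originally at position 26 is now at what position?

52

Track the counter from position 26 forward through each operation:
  after op 1 (out-shuffle): 26 → 52
  after op 2 (in-shuffle): 52 → 40
  after op 3 (out-shuffle): 40 → 17
  after op 4 (cut 29): 17 → 52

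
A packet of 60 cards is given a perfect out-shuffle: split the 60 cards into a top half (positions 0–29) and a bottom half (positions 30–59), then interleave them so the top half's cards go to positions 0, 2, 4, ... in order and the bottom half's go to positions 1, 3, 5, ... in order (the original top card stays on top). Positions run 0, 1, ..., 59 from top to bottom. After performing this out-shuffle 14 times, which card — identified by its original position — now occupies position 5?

3

Work backwards from position 5, undoing one out-shuffle at a time:
5 ← 32 ← 16 ← 8 ← 4 ← ... ← 3 (14 steps).
So the card now at position 5 started at position 3.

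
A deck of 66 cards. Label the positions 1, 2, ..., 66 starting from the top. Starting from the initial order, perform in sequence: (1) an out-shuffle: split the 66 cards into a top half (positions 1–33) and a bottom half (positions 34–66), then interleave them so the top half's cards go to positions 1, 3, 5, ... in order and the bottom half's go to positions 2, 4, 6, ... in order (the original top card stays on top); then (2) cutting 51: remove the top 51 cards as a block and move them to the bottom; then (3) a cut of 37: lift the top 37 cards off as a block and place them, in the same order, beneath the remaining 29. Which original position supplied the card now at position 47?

2

Undo the operations in reverse order, starting from position 47:
  undo op 3 (cut 37): 47 ← 18
  undo op 2 (cut 51): 18 ← 3
  undo op 1 (out-shuffle, from top half): 3 ← 2
So the card at position 47 came from original position 2.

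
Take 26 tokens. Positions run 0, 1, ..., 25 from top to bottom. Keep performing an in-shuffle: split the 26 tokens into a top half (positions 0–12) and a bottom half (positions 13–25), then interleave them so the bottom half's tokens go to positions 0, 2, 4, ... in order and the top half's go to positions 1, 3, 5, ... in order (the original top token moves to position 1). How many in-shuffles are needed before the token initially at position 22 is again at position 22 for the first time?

18

Follow position 22 under repeated in-shuffles:
22 → 18 → 10 → 21 → 16 → 6 → 13 → 0 → 1 → 3 → 7 → 15 → 4 → 9 → 19 → 12 → 25 → 24 → 22
It first returns after 18 in-shuffles.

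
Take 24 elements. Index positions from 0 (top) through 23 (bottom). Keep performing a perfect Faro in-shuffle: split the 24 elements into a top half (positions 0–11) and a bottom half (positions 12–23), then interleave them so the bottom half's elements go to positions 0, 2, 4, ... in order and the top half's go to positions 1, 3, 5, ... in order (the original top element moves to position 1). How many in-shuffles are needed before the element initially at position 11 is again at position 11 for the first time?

20

Follow position 11 under repeated in-shuffles:
11 → 23 → 22 → 20 → 16 → 8 → 17 → 10 → 21 → 18 → 12 → 0 → 1 → 3 → 7 → 15 → 6 → 13 → 2 → 5 → 11
It first returns after 20 in-shuffles.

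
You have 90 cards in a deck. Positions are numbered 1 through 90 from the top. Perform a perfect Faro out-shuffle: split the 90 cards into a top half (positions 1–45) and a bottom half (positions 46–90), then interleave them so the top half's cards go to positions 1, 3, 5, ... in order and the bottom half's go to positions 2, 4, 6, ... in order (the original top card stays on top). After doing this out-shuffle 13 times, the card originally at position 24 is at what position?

Track position through each out-shuffle: 24 → 47 → 4 → 7 → 13 → ... (continuing for 13 shuffles total) → 4.

4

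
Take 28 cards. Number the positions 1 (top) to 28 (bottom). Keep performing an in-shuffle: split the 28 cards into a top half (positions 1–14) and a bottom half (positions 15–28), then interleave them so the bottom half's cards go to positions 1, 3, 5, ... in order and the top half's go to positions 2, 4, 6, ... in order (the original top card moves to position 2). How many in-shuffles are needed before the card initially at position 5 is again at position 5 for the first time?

28

Follow position 5 under repeated in-shuffles:
5 → 10 → 20 → 11 → 22 → 15 → 1 → 2 → ... → 5 (length 28)
It first returns after 28 in-shuffles.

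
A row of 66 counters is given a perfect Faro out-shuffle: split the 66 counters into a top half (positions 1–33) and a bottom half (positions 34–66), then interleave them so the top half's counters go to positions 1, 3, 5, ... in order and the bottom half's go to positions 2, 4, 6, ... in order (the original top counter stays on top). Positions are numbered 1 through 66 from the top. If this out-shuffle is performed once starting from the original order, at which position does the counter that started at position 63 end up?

60

Track the counter's position through each out-shuffle:
63 → 60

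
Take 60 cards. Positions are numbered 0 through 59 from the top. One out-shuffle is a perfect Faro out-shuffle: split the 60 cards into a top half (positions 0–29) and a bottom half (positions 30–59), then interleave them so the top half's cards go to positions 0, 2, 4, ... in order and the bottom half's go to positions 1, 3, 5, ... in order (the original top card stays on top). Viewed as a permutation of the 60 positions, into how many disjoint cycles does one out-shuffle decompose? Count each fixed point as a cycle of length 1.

3

Trace each unvisited position around until it returns:
(0) (1 2 4 8 16 32 ... len 58) (59)
3 cycles in total.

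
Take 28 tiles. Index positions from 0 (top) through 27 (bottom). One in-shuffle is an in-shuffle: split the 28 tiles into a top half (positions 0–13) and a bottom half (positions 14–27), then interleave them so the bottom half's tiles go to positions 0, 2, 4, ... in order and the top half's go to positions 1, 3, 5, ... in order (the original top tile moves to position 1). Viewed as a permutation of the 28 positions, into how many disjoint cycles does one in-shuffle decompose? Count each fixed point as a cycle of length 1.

1

Trace each unvisited position around until it returns:
(0 1 3 7 15 2 ... len 28)
1 cycle in total.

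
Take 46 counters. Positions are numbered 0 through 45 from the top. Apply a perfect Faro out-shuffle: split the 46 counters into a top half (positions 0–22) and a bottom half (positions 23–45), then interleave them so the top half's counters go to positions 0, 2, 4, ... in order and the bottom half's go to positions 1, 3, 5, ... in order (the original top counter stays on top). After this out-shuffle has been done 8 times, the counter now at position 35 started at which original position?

20

Work backwards from position 35, undoing one out-shuffle at a time:
35 ← 40 ← 20 ← 10 ← 5 ← 25 ← 35 ← 40 ← 20
So the counter now at position 35 started at position 20.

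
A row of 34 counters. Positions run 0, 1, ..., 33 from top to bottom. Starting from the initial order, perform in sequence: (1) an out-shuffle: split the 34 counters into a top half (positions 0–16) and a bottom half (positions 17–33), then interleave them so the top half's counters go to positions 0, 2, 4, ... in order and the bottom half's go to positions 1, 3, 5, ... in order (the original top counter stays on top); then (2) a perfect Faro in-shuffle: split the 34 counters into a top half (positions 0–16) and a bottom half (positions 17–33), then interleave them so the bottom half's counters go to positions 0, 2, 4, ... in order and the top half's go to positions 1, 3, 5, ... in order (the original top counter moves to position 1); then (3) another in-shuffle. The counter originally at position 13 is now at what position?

2

Track the counter from position 13 forward through each operation:
  after op 1 (out-shuffle): 13 → 26
  after op 2 (in-shuffle): 26 → 18
  after op 3 (in-shuffle): 18 → 2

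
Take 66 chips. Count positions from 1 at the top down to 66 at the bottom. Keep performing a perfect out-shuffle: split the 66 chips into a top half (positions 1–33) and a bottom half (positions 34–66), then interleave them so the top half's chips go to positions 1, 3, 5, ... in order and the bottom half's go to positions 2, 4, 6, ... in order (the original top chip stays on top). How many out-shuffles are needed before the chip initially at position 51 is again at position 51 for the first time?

Follow position 51 under repeated out-shuffles:
51 → 36 → 6 → 11 → 21 → 41 → 16 → 31 → 61 → 56 → 46 → 26 → 51
It first returns after 12 out-shuffles.

12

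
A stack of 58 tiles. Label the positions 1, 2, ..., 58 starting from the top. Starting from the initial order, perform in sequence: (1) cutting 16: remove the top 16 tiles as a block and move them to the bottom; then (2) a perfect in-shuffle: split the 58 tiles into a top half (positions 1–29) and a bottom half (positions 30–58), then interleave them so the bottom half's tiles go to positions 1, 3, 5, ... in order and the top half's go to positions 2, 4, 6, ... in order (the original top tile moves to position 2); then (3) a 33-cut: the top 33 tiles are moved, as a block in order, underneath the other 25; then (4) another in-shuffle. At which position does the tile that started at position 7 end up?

12

Track the tile from position 7 forward through each operation:
  after op 1 (cut 16): 7 → 49
  after op 2 (in-shuffle): 49 → 39
  after op 3 (cut 33): 39 → 6
  after op 4 (in-shuffle): 6 → 12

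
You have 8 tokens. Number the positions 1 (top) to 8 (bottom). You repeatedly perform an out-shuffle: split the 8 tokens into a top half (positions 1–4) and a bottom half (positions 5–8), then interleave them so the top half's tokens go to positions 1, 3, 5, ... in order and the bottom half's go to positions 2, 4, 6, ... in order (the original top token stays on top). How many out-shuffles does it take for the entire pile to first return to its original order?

3

The out-shuffle permutes the 8 positions with cycle lengths [1, 1, 3, 3].
Every token is home exactly when every cycle has completed a whole number of laps, i.e. after lcm(1, 3) = 3 out-shuffles.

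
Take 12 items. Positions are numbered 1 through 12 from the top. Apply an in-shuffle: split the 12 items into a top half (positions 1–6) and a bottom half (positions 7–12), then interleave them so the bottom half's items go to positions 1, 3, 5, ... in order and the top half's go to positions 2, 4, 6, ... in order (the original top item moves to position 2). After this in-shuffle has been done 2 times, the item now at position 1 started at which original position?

10

Work backwards from position 1, undoing one in-shuffle at a time:
1 ← 7 ← 10
So the item now at position 1 started at position 10.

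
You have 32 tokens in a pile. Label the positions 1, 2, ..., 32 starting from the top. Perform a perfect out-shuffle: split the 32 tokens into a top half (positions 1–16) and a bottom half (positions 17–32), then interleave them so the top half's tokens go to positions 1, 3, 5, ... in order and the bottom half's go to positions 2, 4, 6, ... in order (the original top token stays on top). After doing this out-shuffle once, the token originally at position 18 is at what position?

Track the token's position through each out-shuffle:
18 → 4

4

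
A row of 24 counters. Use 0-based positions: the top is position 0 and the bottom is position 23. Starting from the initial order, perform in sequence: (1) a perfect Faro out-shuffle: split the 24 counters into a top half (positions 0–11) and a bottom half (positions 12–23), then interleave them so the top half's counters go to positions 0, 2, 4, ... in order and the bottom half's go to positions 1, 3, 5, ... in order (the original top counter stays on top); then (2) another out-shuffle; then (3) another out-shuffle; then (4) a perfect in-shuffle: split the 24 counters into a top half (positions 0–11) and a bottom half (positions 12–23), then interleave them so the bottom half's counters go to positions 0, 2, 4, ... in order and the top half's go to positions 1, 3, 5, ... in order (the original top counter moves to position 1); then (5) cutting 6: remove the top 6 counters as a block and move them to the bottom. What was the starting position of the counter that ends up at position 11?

Undo the operations in reverse order, starting from position 11:
  undo op 5 (cut 6): 11 ← 17
  undo op 4 (in-shuffle, from top half): 17 ← 8
  undo op 3 (out-shuffle, from top half): 8 ← 4
  undo op 2 (out-shuffle, from top half): 4 ← 2
  undo op 1 (out-shuffle, from top half): 2 ← 1
So the counter at position 11 came from original position 1.

1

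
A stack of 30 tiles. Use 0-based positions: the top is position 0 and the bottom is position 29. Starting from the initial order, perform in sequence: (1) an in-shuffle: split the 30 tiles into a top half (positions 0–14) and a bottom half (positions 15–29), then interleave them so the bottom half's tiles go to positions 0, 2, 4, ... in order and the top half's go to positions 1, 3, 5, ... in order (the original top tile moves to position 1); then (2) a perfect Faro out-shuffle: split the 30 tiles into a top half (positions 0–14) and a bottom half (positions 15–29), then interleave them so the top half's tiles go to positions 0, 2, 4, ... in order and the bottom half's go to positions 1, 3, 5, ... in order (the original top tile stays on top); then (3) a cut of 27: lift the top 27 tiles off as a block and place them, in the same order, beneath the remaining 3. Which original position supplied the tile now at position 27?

21

Undo the operations in reverse order, starting from position 27:
  undo op 3 (cut 27): 27 ← 24
  undo op 2 (out-shuffle, from top half): 24 ← 12
  undo op 1 (in-shuffle, from bottom half): 12 ← 21
So the tile at position 27 came from original position 21.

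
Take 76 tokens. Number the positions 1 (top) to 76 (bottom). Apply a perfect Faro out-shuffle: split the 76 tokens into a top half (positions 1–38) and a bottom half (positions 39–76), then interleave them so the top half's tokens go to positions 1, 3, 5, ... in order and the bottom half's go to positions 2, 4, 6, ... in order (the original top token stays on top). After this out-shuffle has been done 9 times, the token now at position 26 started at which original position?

Work backwards from position 26, undoing one out-shuffle at a time:
26 ← 51 ← 26 ← 51 ← 26 ← 51 ← 26 ← 51 ← 26 ← 51
So the token now at position 26 started at position 51.

51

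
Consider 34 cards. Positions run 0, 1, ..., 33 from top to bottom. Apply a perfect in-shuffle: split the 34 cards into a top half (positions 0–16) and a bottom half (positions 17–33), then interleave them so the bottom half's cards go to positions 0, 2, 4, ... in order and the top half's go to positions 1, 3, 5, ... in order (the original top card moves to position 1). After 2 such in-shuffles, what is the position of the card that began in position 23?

25

Track the card's position through each in-shuffle:
23 → 12 → 25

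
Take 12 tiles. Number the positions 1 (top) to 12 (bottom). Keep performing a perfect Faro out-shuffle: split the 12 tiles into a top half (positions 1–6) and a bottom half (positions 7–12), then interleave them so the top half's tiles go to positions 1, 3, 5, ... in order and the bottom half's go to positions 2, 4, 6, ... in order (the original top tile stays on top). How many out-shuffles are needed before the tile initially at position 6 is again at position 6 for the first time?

10

Follow position 6 under repeated out-shuffles:
6 → 11 → 10 → 8 → 4 → 7 → 2 → 3 → 5 → 9 → 6
It first returns after 10 out-shuffles.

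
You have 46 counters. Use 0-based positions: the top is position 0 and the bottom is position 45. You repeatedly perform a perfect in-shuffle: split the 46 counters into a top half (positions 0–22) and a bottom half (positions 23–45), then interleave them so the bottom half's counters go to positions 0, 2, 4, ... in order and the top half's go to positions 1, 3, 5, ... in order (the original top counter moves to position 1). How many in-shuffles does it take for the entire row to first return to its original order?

23

The in-shuffle permutes the 46 positions with cycle lengths [23, 23].
Every counter is home exactly when every cycle has completed a whole number of laps, i.e. after lcm(23) = 23 in-shuffles.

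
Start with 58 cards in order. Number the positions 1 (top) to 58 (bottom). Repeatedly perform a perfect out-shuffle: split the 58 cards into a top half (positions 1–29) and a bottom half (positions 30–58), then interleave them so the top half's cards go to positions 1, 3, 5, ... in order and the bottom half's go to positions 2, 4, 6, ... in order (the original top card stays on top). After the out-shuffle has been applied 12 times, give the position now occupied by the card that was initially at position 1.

1

Position 1 is a fixed point of every out-shuffle, so the card never moves.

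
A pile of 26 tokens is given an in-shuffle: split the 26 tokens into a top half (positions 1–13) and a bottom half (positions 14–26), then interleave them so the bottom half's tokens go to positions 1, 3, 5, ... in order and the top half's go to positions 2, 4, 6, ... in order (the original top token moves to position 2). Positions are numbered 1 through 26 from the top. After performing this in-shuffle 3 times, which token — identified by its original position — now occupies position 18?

9

Work backwards from position 18, undoing one in-shuffle at a time:
18 ← 9 ← 18 ← 9
So the token now at position 18 started at position 9.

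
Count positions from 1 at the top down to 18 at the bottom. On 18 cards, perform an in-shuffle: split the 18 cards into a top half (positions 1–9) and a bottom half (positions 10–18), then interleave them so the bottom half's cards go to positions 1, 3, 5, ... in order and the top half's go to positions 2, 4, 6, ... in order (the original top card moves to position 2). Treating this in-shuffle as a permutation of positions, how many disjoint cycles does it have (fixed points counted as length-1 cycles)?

1

Trace each unvisited position around until it returns:
(1 2 4 8 16 13 ... len 18)
1 cycle in total.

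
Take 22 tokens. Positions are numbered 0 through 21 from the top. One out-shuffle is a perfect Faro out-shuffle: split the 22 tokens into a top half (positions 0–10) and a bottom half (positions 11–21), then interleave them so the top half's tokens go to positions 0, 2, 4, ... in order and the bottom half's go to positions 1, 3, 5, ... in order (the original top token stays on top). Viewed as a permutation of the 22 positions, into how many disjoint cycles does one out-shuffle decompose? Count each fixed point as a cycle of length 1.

7

Trace each unvisited position around until it returns:
(0) (1 2 4 8 16 11) (3 6 12) (5 10 20 19 17 13) (7 14) (9 18 15) (21)
7 cycles in total.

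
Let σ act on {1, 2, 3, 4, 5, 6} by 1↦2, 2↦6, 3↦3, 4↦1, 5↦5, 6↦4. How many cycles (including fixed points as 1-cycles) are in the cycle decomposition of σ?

3

Cycle decomposition: (1 2 6 4) (3) (5).
3 cycles.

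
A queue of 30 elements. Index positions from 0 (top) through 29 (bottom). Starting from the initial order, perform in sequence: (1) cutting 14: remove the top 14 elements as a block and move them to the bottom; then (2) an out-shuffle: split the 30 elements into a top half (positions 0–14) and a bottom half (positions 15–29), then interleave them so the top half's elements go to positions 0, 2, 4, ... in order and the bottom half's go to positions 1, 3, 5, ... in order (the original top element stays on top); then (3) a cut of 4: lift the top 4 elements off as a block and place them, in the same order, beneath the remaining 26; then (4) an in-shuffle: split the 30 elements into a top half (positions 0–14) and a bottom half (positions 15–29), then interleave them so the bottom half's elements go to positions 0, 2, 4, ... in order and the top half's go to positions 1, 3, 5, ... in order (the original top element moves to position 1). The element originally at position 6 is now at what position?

Track the element from position 6 forward through each operation:
  after op 1 (cut 14): 6 → 22
  after op 2 (out-shuffle): 22 → 15
  after op 3 (cut 4): 15 → 11
  after op 4 (in-shuffle): 11 → 23

23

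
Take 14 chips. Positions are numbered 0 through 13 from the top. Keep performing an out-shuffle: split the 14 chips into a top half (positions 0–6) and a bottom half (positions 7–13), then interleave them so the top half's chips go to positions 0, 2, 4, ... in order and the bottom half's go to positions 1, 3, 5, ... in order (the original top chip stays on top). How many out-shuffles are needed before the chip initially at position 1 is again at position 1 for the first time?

Follow position 1 under repeated out-shuffles:
1 → 2 → 4 → 8 → 3 → 6 → 12 → 11 → 9 → 5 → 10 → 7 → 1
It first returns after 12 out-shuffles.

12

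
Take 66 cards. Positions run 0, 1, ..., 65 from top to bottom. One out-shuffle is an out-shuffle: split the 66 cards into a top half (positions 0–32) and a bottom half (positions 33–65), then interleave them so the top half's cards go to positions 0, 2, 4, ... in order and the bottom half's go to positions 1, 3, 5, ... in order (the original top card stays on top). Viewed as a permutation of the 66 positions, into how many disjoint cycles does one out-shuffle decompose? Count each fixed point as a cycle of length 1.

8

Trace each unvisited position around until it returns:
(0) (1 2 4 8 16 32 ... len 12) (3 6 12 24 48 31 ... len 12) (5 10 20 40 15 30 ... len 12) (7 14 28 56 47 29 ... len 12) (11 22 44 23 46 27 ... len 12) (13 26 52 39) (65)
8 cycles in total.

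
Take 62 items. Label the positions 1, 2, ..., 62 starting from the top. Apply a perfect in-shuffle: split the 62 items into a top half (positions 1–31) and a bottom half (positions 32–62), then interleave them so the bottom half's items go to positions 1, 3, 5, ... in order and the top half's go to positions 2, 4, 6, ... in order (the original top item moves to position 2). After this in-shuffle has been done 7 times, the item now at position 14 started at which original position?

Work backwards from position 14, undoing one in-shuffle at a time:
14 ← 7 ← 35 ← 49 ← 56 ← 28 ← 14 ← 7
So the item now at position 14 started at position 7.

7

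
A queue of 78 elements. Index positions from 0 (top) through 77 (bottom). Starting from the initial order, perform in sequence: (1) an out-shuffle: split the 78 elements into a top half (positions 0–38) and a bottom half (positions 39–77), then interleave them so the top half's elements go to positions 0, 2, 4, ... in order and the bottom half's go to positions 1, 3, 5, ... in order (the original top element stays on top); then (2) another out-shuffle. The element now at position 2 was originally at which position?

39

Undo the operations in reverse order, starting from position 2:
  undo op 2 (out-shuffle, from top half): 2 ← 1
  undo op 1 (out-shuffle, from bottom half): 1 ← 39
So the element at position 2 came from original position 39.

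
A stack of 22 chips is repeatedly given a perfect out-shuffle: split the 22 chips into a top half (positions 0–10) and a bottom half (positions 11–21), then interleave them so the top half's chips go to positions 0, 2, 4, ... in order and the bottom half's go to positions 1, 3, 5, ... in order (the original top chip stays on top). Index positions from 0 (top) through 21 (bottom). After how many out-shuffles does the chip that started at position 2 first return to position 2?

6

Follow position 2 under repeated out-shuffles:
2 → 4 → 8 → 16 → 11 → 1 → 2
It first returns after 6 out-shuffles.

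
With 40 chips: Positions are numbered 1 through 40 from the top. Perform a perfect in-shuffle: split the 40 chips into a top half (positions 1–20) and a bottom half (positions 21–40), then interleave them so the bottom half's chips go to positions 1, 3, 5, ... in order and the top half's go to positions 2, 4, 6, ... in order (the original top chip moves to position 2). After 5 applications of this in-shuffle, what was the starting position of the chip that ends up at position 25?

20

Work backwards from position 25, undoing one in-shuffle at a time:
25 ← 33 ← 37 ← 39 ← 40 ← 20
So the chip now at position 25 started at position 20.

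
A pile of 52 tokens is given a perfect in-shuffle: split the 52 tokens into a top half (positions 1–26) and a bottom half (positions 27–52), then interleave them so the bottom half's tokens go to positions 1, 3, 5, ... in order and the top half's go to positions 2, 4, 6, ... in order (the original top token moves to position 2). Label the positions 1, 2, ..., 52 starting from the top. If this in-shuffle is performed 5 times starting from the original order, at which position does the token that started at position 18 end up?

Track the token's position through each in-shuffle:
18 → 36 → 19 → 38 → 23 → 46

46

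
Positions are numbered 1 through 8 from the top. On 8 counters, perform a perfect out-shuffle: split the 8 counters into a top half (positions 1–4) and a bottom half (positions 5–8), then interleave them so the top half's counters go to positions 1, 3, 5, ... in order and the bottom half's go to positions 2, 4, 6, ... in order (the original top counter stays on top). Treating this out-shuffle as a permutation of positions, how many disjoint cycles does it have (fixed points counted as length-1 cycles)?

Trace each unvisited position around until it returns:
(1) (2 3 5) (4 7 6) (8)
4 cycles in total.

4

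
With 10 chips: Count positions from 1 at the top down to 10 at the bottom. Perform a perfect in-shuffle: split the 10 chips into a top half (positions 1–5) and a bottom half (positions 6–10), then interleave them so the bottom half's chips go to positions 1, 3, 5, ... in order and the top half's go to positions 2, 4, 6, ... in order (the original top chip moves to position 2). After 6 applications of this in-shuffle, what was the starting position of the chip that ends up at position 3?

4

Work backwards from position 3, undoing one in-shuffle at a time:
3 ← 7 ← 9 ← 10 ← 5 ← 8 ← 4
So the chip now at position 3 started at position 4.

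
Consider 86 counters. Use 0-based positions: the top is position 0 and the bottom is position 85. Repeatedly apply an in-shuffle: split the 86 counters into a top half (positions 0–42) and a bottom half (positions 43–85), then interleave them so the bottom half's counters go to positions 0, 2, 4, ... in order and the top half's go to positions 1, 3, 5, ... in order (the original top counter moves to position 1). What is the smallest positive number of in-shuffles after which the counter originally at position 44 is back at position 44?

28

Follow position 44 under repeated in-shuffles:
44 → 2 → 5 → 11 → 23 → 47 → 8 → 17 → ... → 44 (length 28)
It first returns after 28 in-shuffles.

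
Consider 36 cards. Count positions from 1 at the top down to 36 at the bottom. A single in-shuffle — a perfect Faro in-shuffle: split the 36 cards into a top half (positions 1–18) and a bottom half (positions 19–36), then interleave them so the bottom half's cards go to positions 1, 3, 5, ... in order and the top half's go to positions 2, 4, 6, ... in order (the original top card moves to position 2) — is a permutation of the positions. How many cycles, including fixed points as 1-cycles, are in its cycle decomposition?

Trace each unvisited position around until it returns:
(1 2 4 8 16 32 ... len 36)
1 cycle in total.

1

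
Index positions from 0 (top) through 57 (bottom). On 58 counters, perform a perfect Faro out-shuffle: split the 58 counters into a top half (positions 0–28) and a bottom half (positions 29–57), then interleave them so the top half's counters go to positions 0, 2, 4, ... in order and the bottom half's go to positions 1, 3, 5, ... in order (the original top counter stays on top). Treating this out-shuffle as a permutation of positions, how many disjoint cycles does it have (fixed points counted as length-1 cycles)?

Trace each unvisited position around until it returns:
(0) (1 2 4 8 16 32 ... len 18) (3 6 12 24 48 39 ... len 18) (5 10 20 40 23 46 ... len 18) (19 38) (57)
6 cycles in total.

6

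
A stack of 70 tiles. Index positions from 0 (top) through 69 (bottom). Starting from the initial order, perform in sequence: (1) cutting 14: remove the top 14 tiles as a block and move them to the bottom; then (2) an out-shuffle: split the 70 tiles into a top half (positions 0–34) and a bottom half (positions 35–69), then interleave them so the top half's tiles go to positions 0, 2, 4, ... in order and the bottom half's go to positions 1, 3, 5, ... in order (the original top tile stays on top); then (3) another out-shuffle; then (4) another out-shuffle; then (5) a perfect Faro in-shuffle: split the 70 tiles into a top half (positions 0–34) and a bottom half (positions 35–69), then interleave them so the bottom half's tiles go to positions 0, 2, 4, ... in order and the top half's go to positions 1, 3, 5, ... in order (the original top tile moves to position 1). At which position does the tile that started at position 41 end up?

Track the tile from position 41 forward through each operation:
  after op 1 (cut 14): 41 → 27
  after op 2 (out-shuffle): 27 → 54
  after op 3 (out-shuffle): 54 → 39
  after op 4 (out-shuffle): 39 → 9
  after op 5 (in-shuffle): 9 → 19

19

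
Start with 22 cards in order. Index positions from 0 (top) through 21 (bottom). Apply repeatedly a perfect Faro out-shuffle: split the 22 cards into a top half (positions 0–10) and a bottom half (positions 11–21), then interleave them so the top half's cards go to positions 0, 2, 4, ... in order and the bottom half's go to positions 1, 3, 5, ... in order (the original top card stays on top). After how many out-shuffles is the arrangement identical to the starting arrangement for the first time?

6

The out-shuffle permutes the 22 positions with cycle lengths [1, 1, 2, 3, 3, 6, 6].
Every card is home exactly when every cycle has completed a whole number of laps, i.e. after lcm(1, 2, 3, 6) = 6 out-shuffles.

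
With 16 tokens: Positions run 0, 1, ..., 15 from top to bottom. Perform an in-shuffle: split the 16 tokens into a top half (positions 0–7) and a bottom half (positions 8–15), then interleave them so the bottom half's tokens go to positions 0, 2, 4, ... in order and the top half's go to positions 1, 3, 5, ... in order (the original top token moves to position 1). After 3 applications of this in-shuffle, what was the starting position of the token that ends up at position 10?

Work backwards from position 10, undoing one in-shuffle at a time:
10 ← 13 ← 6 ← 11
So the token now at position 10 started at position 11.

11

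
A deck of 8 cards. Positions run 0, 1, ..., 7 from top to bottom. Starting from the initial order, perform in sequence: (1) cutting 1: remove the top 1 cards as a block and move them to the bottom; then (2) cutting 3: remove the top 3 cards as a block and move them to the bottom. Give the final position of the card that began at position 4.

0

Track the card from position 4 forward through each operation:
  after op 1 (cut 1): 4 → 3
  after op 2 (cut 3): 3 → 0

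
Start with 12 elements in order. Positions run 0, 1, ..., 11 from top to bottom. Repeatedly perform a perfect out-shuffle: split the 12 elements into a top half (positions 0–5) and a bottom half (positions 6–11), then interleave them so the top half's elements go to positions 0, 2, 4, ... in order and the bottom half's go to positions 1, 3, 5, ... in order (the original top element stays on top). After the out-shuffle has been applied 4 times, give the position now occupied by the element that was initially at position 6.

Track the element's position through each out-shuffle:
6 → 1 → 2 → 4 → 8

8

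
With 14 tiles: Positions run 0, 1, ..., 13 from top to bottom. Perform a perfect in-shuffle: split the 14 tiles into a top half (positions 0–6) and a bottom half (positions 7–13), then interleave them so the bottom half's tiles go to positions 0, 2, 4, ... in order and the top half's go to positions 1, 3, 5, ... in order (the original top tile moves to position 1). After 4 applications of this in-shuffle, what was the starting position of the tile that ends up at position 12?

12

Work backwards from position 12, undoing one in-shuffle at a time:
12 ← 13 ← 6 ← 10 ← 12
So the tile now at position 12 started at position 12.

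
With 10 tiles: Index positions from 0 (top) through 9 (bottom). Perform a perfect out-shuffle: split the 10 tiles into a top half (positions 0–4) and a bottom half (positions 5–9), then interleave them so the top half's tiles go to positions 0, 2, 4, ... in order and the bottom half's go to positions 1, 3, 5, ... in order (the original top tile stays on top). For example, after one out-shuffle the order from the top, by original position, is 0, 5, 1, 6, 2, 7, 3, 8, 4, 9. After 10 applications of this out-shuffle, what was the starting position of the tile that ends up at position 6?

6

Work backwards from position 6, undoing one out-shuffle at a time:
6 ← 3 ← 6 ← 3 ← 6 ← 3 ← 6 ← 3 ← 6 ← 3 ← 6
So the tile now at position 6 started at position 6.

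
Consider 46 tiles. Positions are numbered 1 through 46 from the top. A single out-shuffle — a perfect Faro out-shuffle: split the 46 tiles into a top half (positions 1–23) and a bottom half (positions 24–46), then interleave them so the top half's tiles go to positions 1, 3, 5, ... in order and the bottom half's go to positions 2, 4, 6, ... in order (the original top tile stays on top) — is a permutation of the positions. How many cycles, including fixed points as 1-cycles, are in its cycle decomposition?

9

Trace each unvisited position around until it returns:
(1) (2 3 5 9 17 33 ... len 12) (4 7 13 25) (6 11 21 41 36 26) (8 15 29 12 23 45 ... len 12) (10 19 37 28) (16 31) (22 43 40 34) ... plus 1 more
9 cycles in total.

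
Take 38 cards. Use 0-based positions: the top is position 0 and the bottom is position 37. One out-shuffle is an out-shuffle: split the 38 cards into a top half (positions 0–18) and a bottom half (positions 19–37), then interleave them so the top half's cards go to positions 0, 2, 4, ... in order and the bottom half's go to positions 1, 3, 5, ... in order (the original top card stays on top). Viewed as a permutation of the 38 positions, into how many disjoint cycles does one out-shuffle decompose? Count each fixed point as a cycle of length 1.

Trace each unvisited position around until it returns:
(0) (1 2 4 8 16 32 ... len 36) (37)
3 cycles in total.

3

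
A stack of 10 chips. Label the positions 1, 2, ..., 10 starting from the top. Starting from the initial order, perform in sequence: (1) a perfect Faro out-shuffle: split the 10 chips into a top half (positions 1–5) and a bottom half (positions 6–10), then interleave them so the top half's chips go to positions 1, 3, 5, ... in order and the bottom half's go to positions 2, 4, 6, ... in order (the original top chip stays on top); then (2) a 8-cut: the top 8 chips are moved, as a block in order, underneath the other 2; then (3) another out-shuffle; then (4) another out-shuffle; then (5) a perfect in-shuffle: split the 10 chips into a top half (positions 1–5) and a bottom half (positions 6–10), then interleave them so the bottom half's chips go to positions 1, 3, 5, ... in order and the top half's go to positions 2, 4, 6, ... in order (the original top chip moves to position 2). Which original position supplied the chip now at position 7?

Undo the operations in reverse order, starting from position 7:
  undo op 5 (in-shuffle, from bottom half): 7 ← 9
  undo op 4 (out-shuffle, from top half): 9 ← 5
  undo op 3 (out-shuffle, from top half): 5 ← 3
  undo op 2 (cut 8): 3 ← 1
  undo op 1 (out-shuffle, from top half): 1 ← 1
So the chip at position 7 came from original position 1.

1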